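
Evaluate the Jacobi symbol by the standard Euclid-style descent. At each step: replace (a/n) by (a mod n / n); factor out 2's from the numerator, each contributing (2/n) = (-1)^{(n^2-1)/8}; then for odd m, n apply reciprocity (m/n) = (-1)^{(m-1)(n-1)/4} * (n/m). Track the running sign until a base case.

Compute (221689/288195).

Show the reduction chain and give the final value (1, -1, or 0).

-1

reciprocity: (221689/288195) = +1·(288195/221689) since 221689 mod 4 = 1, 288195 mod 4 = 3; sign now +1
(288195/221689) = (66506/221689)   [reduce mod 221689]
66506 = 2^1·33253; (2/221689) = +1 since 221689 mod 8 = 1, so (66506/221689) = (+1)^1·(33253/221689); sign now +1
reciprocity: (33253/221689) = +1·(221689/33253) since 33253 mod 4 = 1, 221689 mod 4 = 1; sign now +1
(221689/33253) = (22171/33253)   [reduce mod 33253]
reciprocity: (22171/33253) = +1·(33253/22171) since 22171 mod 4 = 3, 33253 mod 4 = 1; sign now +1
(33253/22171) = (11082/22171)   [reduce mod 22171]
11082 = 2^1·5541; (2/22171) = -1 since 22171 mod 8 = 3, so (11082/22171) = (-1)^1·(5541/22171); sign now -1
reciprocity: (5541/22171) = +1·(22171/5541) since 5541 mod 4 = 1, 22171 mod 4 = 3; sign now -1
(22171/5541) = (7/5541)   [reduce mod 5541]
reciprocity: (7/5541) = +1·(5541/7) since 7 mod 4 = 3, 5541 mod 4 = 1; sign now -1
(5541/7) = (4/7)   [reduce mod 7]
4 = 2^2·1; (2/7) = +1 since 7 mod 8 = 7, so (4/7) = (+1)^2·(1/7); sign now -1
(1/7) = 1; final value = sign = -1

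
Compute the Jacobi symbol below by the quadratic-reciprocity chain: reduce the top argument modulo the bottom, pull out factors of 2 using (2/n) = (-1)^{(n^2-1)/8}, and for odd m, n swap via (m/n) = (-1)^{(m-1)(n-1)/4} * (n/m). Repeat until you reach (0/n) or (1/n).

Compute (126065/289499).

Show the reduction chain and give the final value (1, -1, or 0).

reciprocity: (126065/289499) = +1·(289499/126065) since 126065 mod 4 = 1, 289499 mod 4 = 3; sign now +1
(289499/126065) = (37369/126065)   [reduce mod 126065]
reciprocity: (37369/126065) = +1·(126065/37369) since 37369 mod 4 = 1, 126065 mod 4 = 1; sign now +1
(126065/37369) = (13958/37369)   [reduce mod 37369]
13958 = 2^1·6979; (2/37369) = +1 since 37369 mod 8 = 1, so (13958/37369) = (+1)^1·(6979/37369); sign now +1
reciprocity: (6979/37369) = +1·(37369/6979) since 6979 mod 4 = 3, 37369 mod 4 = 1; sign now +1
(37369/6979) = (2474/6979)   [reduce mod 6979]
2474 = 2^1·1237; (2/6979) = -1 since 6979 mod 8 = 3, so (2474/6979) = (-1)^1·(1237/6979); sign now -1
reciprocity: (1237/6979) = +1·(6979/1237) since 1237 mod 4 = 1, 6979 mod 4 = 3; sign now -1
(6979/1237) = (794/1237)   [reduce mod 1237]
794 = 2^1·397; (2/1237) = -1 since 1237 mod 8 = 5, so (794/1237) = (-1)^1·(397/1237); sign now +1
reciprocity: (397/1237) = +1·(1237/397) since 397 mod 4 = 1, 1237 mod 4 = 1; sign now +1
(1237/397) = (46/397)   [reduce mod 397]
46 = 2^1·23; (2/397) = -1 since 397 mod 8 = 5, so (46/397) = (-1)^1·(23/397); sign now -1
reciprocity: (23/397) = +1·(397/23) since 23 mod 4 = 3, 397 mod 4 = 1; sign now -1
(397/23) = (6/23)   [reduce mod 23]
6 = 2^1·3; (2/23) = +1 since 23 mod 8 = 7, so (6/23) = (+1)^1·(3/23); sign now -1
reciprocity: (3/23) = -1·(23/3) since 3 mod 4 = 3, 23 mod 4 = 3; sign now +1
(23/3) = (2/3)   [reduce mod 3]
2 = 2^1·1; (2/3) = -1 since 3 mod 8 = 3, so (2/3) = (-1)^1·(1/3); sign now -1
(1/3) = 1; final value = sign = -1

-1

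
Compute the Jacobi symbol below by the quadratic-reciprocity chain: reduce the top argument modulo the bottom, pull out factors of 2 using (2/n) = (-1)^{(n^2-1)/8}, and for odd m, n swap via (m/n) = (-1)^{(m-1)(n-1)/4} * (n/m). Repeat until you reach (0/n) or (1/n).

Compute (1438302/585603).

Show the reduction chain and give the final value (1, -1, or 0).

0

(1438302/585603): 1438302 mod 585603 = 267096, so (1438302/585603) = (267096/585603)
factor out 2^3: 267096 = 2^3·33387; with 585603 mod 8 = 3, (2/585603) = -1; sign now -1; continue with (33387/585603)
flip (33387/585603) -> (585603/33387): both odd, 33387 mod 4 = 3, 585603 mod 4 = 3, so the flip contributes -1; sign now +1
(585603/33387): 585603 mod 33387 = 18024, so (585603/33387) = (18024/33387)
factor out 2^3: 18024 = 2^3·2253; with 33387 mod 8 = 3, (2/33387) = -1; sign now -1; continue with (2253/33387)
flip (2253/33387) -> (33387/2253): both odd, 2253 mod 4 = 1, 33387 mod 4 = 3, so the flip contributes +1; sign now -1
(33387/2253): 33387 mod 2253 = 1845, so (33387/2253) = (1845/2253)
flip (1845/2253) -> (2253/1845): both odd, 1845 mod 4 = 1, 2253 mod 4 = 1, so the flip contributes +1; sign now -1
(2253/1845): 2253 mod 1845 = 408, so (2253/1845) = (408/1845)
factor out 2^3: 408 = 2^3·51; with 1845 mod 8 = 5, (2/1845) = -1; sign now +1; continue with (51/1845)
flip (51/1845) -> (1845/51): both odd, 51 mod 4 = 3, 1845 mod 4 = 1, so the flip contributes +1; sign now +1
(1845/51): 1845 mod 51 = 9, so (1845/51) = (9/51)
flip (9/51) -> (51/9): both odd, 9 mod 4 = 1, 51 mod 4 = 3, so the flip contributes +1; sign now +1
(51/9): 51 mod 9 = 6, so (51/9) = (6/9)
factor out 2^1: 6 = 2^1·3; with 9 mod 8 = 1, (2/9) = +1; sign now +1; continue with (3/9)
flip (3/9) -> (9/3): both odd, 3 mod 4 = 3, 9 mod 4 = 1, so the flip contributes +1; sign now +1
(9/3): 9 mod 3 = 0, so (9/3) = (0/3)
reached (0/3); gcd(a, n) > 1, so (0/3) = 0 and the symbol is 0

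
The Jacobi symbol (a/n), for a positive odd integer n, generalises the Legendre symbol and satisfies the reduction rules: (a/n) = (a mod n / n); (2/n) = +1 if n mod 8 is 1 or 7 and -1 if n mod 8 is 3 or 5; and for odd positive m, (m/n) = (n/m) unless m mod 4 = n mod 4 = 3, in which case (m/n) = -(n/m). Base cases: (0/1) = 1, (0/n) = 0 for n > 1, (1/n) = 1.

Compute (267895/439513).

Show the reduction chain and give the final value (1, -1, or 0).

1

reciprocity: (267895/439513) = +1·(439513/267895) since 267895 mod 4 = 3, 439513 mod 4 = 1; sign now +1
(439513/267895) = (171618/267895)   [reduce mod 267895]
171618 = 2^1·85809; (2/267895) = +1 since 267895 mod 8 = 7, so (171618/267895) = (+1)^1·(85809/267895); sign now +1
reciprocity: (85809/267895) = +1·(267895/85809) since 85809 mod 4 = 1, 267895 mod 4 = 3; sign now +1
(267895/85809) = (10468/85809)   [reduce mod 85809]
10468 = 2^2·2617; (2/85809) = +1 since 85809 mod 8 = 1, so (10468/85809) = (+1)^2·(2617/85809); sign now +1
reciprocity: (2617/85809) = +1·(85809/2617) since 2617 mod 4 = 1, 85809 mod 4 = 1; sign now +1
(85809/2617) = (2065/2617)   [reduce mod 2617]
reciprocity: (2065/2617) = +1·(2617/2065) since 2065 mod 4 = 1, 2617 mod 4 = 1; sign now +1
(2617/2065) = (552/2065)   [reduce mod 2065]
552 = 2^3·69; (2/2065) = +1 since 2065 mod 8 = 1, so (552/2065) = (+1)^3·(69/2065); sign now +1
reciprocity: (69/2065) = +1·(2065/69) since 69 mod 4 = 1, 2065 mod 4 = 1; sign now +1
(2065/69) = (64/69)   [reduce mod 69]
64 = 2^6·1; (2/69) = -1 since 69 mod 8 = 5, so (64/69) = (-1)^6·(1/69); sign now +1
(1/69) = 1; final value = sign = +1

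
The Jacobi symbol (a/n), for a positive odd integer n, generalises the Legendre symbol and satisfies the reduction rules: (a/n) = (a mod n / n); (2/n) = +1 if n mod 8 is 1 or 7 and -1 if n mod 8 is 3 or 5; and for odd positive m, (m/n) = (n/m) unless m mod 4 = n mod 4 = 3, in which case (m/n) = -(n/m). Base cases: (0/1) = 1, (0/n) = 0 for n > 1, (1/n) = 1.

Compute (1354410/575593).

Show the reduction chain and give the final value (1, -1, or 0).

-1

(1354410/575593): 1354410 mod 575593 = 203224, so (1354410/575593) = (203224/575593)
factor out 2^3: 203224 = 2^3·25403; with 575593 mod 8 = 1, (2/575593) = +1; sign now +1; continue with (25403/575593)
flip (25403/575593) -> (575593/25403): both odd, 25403 mod 4 = 3, 575593 mod 4 = 1, so the flip contributes +1; sign now +1
(575593/25403): 575593 mod 25403 = 16727, so (575593/25403) = (16727/25403)
flip (16727/25403) -> (25403/16727): both odd, 16727 mod 4 = 3, 25403 mod 4 = 3, so the flip contributes -1; sign now -1
(25403/16727): 25403 mod 16727 = 8676, so (25403/16727) = (8676/16727)
factor out 2^2: 8676 = 2^2·2169; with 16727 mod 8 = 7, (2/16727) = +1; sign now -1; continue with (2169/16727)
flip (2169/16727) -> (16727/2169): both odd, 2169 mod 4 = 1, 16727 mod 4 = 3, so the flip contributes +1; sign now -1
(16727/2169): 16727 mod 2169 = 1544, so (16727/2169) = (1544/2169)
factor out 2^3: 1544 = 2^3·193; with 2169 mod 8 = 1, (2/2169) = +1; sign now -1; continue with (193/2169)
flip (193/2169) -> (2169/193): both odd, 193 mod 4 = 1, 2169 mod 4 = 1, so the flip contributes +1; sign now -1
(2169/193): 2169 mod 193 = 46, so (2169/193) = (46/193)
factor out 2^1: 46 = 2^1·23; with 193 mod 8 = 1, (2/193) = +1; sign now -1; continue with (23/193)
flip (23/193) -> (193/23): both odd, 23 mod 4 = 3, 193 mod 4 = 1, so the flip contributes +1; sign now -1
(193/23): 193 mod 23 = 9, so (193/23) = (9/23)
flip (9/23) -> (23/9): both odd, 9 mod 4 = 1, 23 mod 4 = 3, so the flip contributes +1; sign now -1
(23/9): 23 mod 9 = 5, so (23/9) = (5/9)
flip (5/9) -> (9/5): both odd, 5 mod 4 = 1, 9 mod 4 = 1, so the flip contributes +1; sign now -1
(9/5): 9 mod 5 = 4, so (9/5) = (4/5)
factor out 2^2: 4 = 2^2·1; with 5 mod 8 = 5, (2/5) = -1; sign now -1; continue with (1/5)
reached (1/5) = 1, so the symbol is -1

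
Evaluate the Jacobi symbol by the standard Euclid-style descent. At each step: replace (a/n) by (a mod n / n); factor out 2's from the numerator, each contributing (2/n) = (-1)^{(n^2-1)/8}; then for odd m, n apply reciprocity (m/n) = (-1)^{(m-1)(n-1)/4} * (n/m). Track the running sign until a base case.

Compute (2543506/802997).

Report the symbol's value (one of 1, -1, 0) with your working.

(2543506/802997) = (134515/802997)   [reduce mod 802997]
reciprocity: (134515/802997) = +1·(802997/134515) since 134515 mod 4 = 3, 802997 mod 4 = 1; sign now +1
(802997/134515) = (130422/134515)   [reduce mod 134515]
130422 = 2^1·65211; (2/134515) = -1 since 134515 mod 8 = 3, so (130422/134515) = (-1)^1·(65211/134515); sign now -1
reciprocity: (65211/134515) = -1·(134515/65211) since 65211 mod 4 = 3, 134515 mod 4 = 3; sign now +1
(134515/65211) = (4093/65211)   [reduce mod 65211]
reciprocity: (4093/65211) = +1·(65211/4093) since 4093 mod 4 = 1, 65211 mod 4 = 3; sign now +1
(65211/4093) = (3816/4093)   [reduce mod 4093]
3816 = 2^3·477; (2/4093) = -1 since 4093 mod 8 = 5, so (3816/4093) = (-1)^3·(477/4093); sign now -1
reciprocity: (477/4093) = +1·(4093/477) since 477 mod 4 = 1, 4093 mod 4 = 1; sign now -1
(4093/477) = (277/477)   [reduce mod 477]
reciprocity: (277/477) = +1·(477/277) since 277 mod 4 = 1, 477 mod 4 = 1; sign now -1
(477/277) = (200/277)   [reduce mod 277]
200 = 2^3·25; (2/277) = -1 since 277 mod 8 = 5, so (200/277) = (-1)^3·(25/277); sign now +1
reciprocity: (25/277) = +1·(277/25) since 25 mod 4 = 1, 277 mod 4 = 1; sign now +1
(277/25) = (2/25)   [reduce mod 25]
2 = 2^1·1; (2/25) = +1 since 25 mod 8 = 1, so (2/25) = (+1)^1·(1/25); sign now +1
(1/25) = 1; final value = sign = +1

1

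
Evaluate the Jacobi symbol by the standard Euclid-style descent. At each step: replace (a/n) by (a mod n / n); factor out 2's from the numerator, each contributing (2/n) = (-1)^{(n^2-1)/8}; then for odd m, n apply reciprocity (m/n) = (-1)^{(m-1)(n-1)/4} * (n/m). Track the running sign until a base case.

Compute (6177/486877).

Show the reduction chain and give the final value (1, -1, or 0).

1

flip (6177/486877) -> (486877/6177): both odd, 6177 mod 4 = 1, 486877 mod 4 = 1, so the flip contributes +1; sign now +1
(486877/6177): 486877 mod 6177 = 5071, so (486877/6177) = (5071/6177)
flip (5071/6177) -> (6177/5071): both odd, 5071 mod 4 = 3, 6177 mod 4 = 1, so the flip contributes +1; sign now +1
(6177/5071): 6177 mod 5071 = 1106, so (6177/5071) = (1106/5071)
factor out 2^1: 1106 = 2^1·553; with 5071 mod 8 = 7, (2/5071) = +1; sign now +1; continue with (553/5071)
flip (553/5071) -> (5071/553): both odd, 553 mod 4 = 1, 5071 mod 4 = 3, so the flip contributes +1; sign now +1
(5071/553): 5071 mod 553 = 94, so (5071/553) = (94/553)
factor out 2^1: 94 = 2^1·47; with 553 mod 8 = 1, (2/553) = +1; sign now +1; continue with (47/553)
flip (47/553) -> (553/47): both odd, 47 mod 4 = 3, 553 mod 4 = 1, so the flip contributes +1; sign now +1
(553/47): 553 mod 47 = 36, so (553/47) = (36/47)
factor out 2^2: 36 = 2^2·9; with 47 mod 8 = 7, (2/47) = +1; sign now +1; continue with (9/47)
flip (9/47) -> (47/9): both odd, 9 mod 4 = 1, 47 mod 4 = 3, so the flip contributes +1; sign now +1
(47/9): 47 mod 9 = 2, so (47/9) = (2/9)
factor out 2^1: 2 = 2^1·1; with 9 mod 8 = 1, (2/9) = +1; sign now +1; continue with (1/9)
reached (1/9) = 1, so the symbol is +1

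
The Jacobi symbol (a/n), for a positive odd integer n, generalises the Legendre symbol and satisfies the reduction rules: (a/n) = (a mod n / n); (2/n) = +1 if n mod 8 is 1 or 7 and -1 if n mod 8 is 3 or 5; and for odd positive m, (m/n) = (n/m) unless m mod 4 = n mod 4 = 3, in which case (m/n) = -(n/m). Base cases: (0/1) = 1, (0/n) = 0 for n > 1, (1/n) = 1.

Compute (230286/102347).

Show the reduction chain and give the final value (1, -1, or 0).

(230286/102347): 230286 mod 102347 = 25592, so (230286/102347) = (25592/102347)
factor out 2^3: 25592 = 2^3·3199; with 102347 mod 8 = 3, (2/102347) = -1; sign now -1; continue with (3199/102347)
flip (3199/102347) -> (102347/3199): both odd, 3199 mod 4 = 3, 102347 mod 4 = 3, so the flip contributes -1; sign now +1
(102347/3199): 102347 mod 3199 = 3178, so (102347/3199) = (3178/3199)
factor out 2^1: 3178 = 2^1·1589; with 3199 mod 8 = 7, (2/3199) = +1; sign now +1; continue with (1589/3199)
flip (1589/3199) -> (3199/1589): both odd, 1589 mod 4 = 1, 3199 mod 4 = 3, so the flip contributes +1; sign now +1
(3199/1589): 3199 mod 1589 = 21, so (3199/1589) = (21/1589)
flip (21/1589) -> (1589/21): both odd, 21 mod 4 = 1, 1589 mod 4 = 1, so the flip contributes +1; sign now +1
(1589/21): 1589 mod 21 = 14, so (1589/21) = (14/21)
factor out 2^1: 14 = 2^1·7; with 21 mod 8 = 5, (2/21) = -1; sign now -1; continue with (7/21)
flip (7/21) -> (21/7): both odd, 7 mod 4 = 3, 21 mod 4 = 1, so the flip contributes +1; sign now -1
(21/7): 21 mod 7 = 0, so (21/7) = (0/7)
reached (0/7); gcd(a, n) > 1, so (0/7) = 0 and the symbol is 0

0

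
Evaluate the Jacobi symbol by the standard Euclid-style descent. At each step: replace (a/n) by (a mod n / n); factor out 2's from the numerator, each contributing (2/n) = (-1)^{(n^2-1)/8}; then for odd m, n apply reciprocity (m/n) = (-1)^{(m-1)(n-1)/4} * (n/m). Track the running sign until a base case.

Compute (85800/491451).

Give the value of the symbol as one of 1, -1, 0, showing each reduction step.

factor out 2^3: 85800 = 2^3·10725; with 491451 mod 8 = 3, (2/491451) = -1; sign now -1; continue with (10725/491451)
flip (10725/491451) -> (491451/10725): both odd, 10725 mod 4 = 1, 491451 mod 4 = 3, so the flip contributes +1; sign now -1
(491451/10725): 491451 mod 10725 = 8826, so (491451/10725) = (8826/10725)
factor out 2^1: 8826 = 2^1·4413; with 10725 mod 8 = 5, (2/10725) = -1; sign now +1; continue with (4413/10725)
flip (4413/10725) -> (10725/4413): both odd, 4413 mod 4 = 1, 10725 mod 4 = 1, so the flip contributes +1; sign now +1
(10725/4413): 10725 mod 4413 = 1899, so (10725/4413) = (1899/4413)
flip (1899/4413) -> (4413/1899): both odd, 1899 mod 4 = 3, 4413 mod 4 = 1, so the flip contributes +1; sign now +1
(4413/1899): 4413 mod 1899 = 615, so (4413/1899) = (615/1899)
flip (615/1899) -> (1899/615): both odd, 615 mod 4 = 3, 1899 mod 4 = 3, so the flip contributes -1; sign now -1
(1899/615): 1899 mod 615 = 54, so (1899/615) = (54/615)
factor out 2^1: 54 = 2^1·27; with 615 mod 8 = 7, (2/615) = +1; sign now -1; continue with (27/615)
flip (27/615) -> (615/27): both odd, 27 mod 4 = 3, 615 mod 4 = 3, so the flip contributes -1; sign now +1
(615/27): 615 mod 27 = 21, so (615/27) = (21/27)
flip (21/27) -> (27/21): both odd, 21 mod 4 = 1, 27 mod 4 = 3, so the flip contributes +1; sign now +1
(27/21): 27 mod 21 = 6, so (27/21) = (6/21)
factor out 2^1: 6 = 2^1·3; with 21 mod 8 = 5, (2/21) = -1; sign now -1; continue with (3/21)
flip (3/21) -> (21/3): both odd, 3 mod 4 = 3, 21 mod 4 = 1, so the flip contributes +1; sign now -1
(21/3): 21 mod 3 = 0, so (21/3) = (0/3)
reached (0/3); gcd(a, n) > 1, so (0/3) = 0 and the symbol is 0

0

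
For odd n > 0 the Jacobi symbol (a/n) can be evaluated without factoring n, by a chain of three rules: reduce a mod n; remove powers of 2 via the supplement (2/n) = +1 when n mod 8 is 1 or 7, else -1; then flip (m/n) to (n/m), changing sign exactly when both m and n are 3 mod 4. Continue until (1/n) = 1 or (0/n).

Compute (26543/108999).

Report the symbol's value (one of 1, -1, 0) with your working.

reciprocity: (26543/108999) = -1·(108999/26543) since 26543 mod 4 = 3, 108999 mod 4 = 3; sign now -1
(108999/26543) = (2827/26543)   [reduce mod 26543]
reciprocity: (2827/26543) = -1·(26543/2827) since 2827 mod 4 = 3, 26543 mod 4 = 3; sign now +1
(26543/2827) = (1100/2827)   [reduce mod 2827]
1100 = 2^2·275; (2/2827) = -1 since 2827 mod 8 = 3, so (1100/2827) = (-1)^2·(275/2827); sign now +1
reciprocity: (275/2827) = -1·(2827/275) since 275 mod 4 = 3, 2827 mod 4 = 3; sign now -1
(2827/275) = (77/275)   [reduce mod 275]
reciprocity: (77/275) = +1·(275/77) since 77 mod 4 = 1, 275 mod 4 = 3; sign now -1
(275/77) = (44/77)   [reduce mod 77]
44 = 2^2·11; (2/77) = -1 since 77 mod 8 = 5, so (44/77) = (-1)^2·(11/77); sign now -1
reciprocity: (11/77) = +1·(77/11) since 11 mod 4 = 3, 77 mod 4 = 1; sign now -1
(77/11) = (0/11)   [reduce mod 11]
(0/11) = 0   [gcd(a, n) > 1]; final value = 0

0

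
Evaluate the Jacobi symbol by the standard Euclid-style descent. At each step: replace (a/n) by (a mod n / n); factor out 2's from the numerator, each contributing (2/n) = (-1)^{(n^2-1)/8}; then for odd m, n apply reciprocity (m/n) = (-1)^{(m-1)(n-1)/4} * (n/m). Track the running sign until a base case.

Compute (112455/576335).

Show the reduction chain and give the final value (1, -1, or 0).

0

flip (112455/576335) -> (576335/112455): both odd, 112455 mod 4 = 3, 576335 mod 4 = 3, so the flip contributes -1; sign now -1
(576335/112455): 576335 mod 112455 = 14060, so (576335/112455) = (14060/112455)
factor out 2^2: 14060 = 2^2·3515; with 112455 mod 8 = 7, (2/112455) = +1; sign now -1; continue with (3515/112455)
flip (3515/112455) -> (112455/3515): both odd, 3515 mod 4 = 3, 112455 mod 4 = 3, so the flip contributes -1; sign now +1
(112455/3515): 112455 mod 3515 = 3490, so (112455/3515) = (3490/3515)
factor out 2^1: 3490 = 2^1·1745; with 3515 mod 8 = 3, (2/3515) = -1; sign now -1; continue with (1745/3515)
flip (1745/3515) -> (3515/1745): both odd, 1745 mod 4 = 1, 3515 mod 4 = 3, so the flip contributes +1; sign now -1
(3515/1745): 3515 mod 1745 = 25, so (3515/1745) = (25/1745)
flip (25/1745) -> (1745/25): both odd, 25 mod 4 = 1, 1745 mod 4 = 1, so the flip contributes +1; sign now -1
(1745/25): 1745 mod 25 = 20, so (1745/25) = (20/25)
factor out 2^2: 20 = 2^2·5; with 25 mod 8 = 1, (2/25) = +1; sign now -1; continue with (5/25)
flip (5/25) -> (25/5): both odd, 5 mod 4 = 1, 25 mod 4 = 1, so the flip contributes +1; sign now -1
(25/5): 25 mod 5 = 0, so (25/5) = (0/5)
reached (0/5); gcd(a, n) > 1, so (0/5) = 0 and the symbol is 0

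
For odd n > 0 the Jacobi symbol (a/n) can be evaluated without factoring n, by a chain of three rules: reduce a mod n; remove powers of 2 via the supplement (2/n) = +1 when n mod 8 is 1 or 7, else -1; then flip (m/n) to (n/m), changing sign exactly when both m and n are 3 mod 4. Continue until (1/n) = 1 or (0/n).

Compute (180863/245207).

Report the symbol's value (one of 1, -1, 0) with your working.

flip (180863/245207) -> (245207/180863): both odd, 180863 mod 4 = 3, 245207 mod 4 = 3, so the flip contributes -1; sign now -1
(245207/180863): 245207 mod 180863 = 64344, so (245207/180863) = (64344/180863)
factor out 2^3: 64344 = 2^3·8043; with 180863 mod 8 = 7, (2/180863) = +1; sign now -1; continue with (8043/180863)
flip (8043/180863) -> (180863/8043): both odd, 8043 mod 4 = 3, 180863 mod 4 = 3, so the flip contributes -1; sign now +1
(180863/8043): 180863 mod 8043 = 3917, so (180863/8043) = (3917/8043)
flip (3917/8043) -> (8043/3917): both odd, 3917 mod 4 = 1, 8043 mod 4 = 3, so the flip contributes +1; sign now +1
(8043/3917): 8043 mod 3917 = 209, so (8043/3917) = (209/3917)
flip (209/3917) -> (3917/209): both odd, 209 mod 4 = 1, 3917 mod 4 = 1, so the flip contributes +1; sign now +1
(3917/209): 3917 mod 209 = 155, so (3917/209) = (155/209)
flip (155/209) -> (209/155): both odd, 155 mod 4 = 3, 209 mod 4 = 1, so the flip contributes +1; sign now +1
(209/155): 209 mod 155 = 54, so (209/155) = (54/155)
factor out 2^1: 54 = 2^1·27; with 155 mod 8 = 3, (2/155) = -1; sign now -1; continue with (27/155)
flip (27/155) -> (155/27): both odd, 27 mod 4 = 3, 155 mod 4 = 3, so the flip contributes -1; sign now +1
(155/27): 155 mod 27 = 20, so (155/27) = (20/27)
factor out 2^2: 20 = 2^2·5; with 27 mod 8 = 3, (2/27) = -1; sign now +1; continue with (5/27)
flip (5/27) -> (27/5): both odd, 5 mod 4 = 1, 27 mod 4 = 3, so the flip contributes +1; sign now +1
(27/5): 27 mod 5 = 2, so (27/5) = (2/5)
factor out 2^1: 2 = 2^1·1; with 5 mod 8 = 5, (2/5) = -1; sign now -1; continue with (1/5)
reached (1/5) = 1, so the symbol is -1

-1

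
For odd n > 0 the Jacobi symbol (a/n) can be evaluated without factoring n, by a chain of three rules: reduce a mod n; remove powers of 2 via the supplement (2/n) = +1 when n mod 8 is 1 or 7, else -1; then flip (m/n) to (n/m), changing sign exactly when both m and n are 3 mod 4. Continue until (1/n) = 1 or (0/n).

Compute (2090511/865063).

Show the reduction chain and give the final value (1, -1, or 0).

(2090511/865063): 2090511 mod 865063 = 360385, so (2090511/865063) = (360385/865063)
flip (360385/865063) -> (865063/360385): both odd, 360385 mod 4 = 1, 865063 mod 4 = 3, so the flip contributes +1; sign now +1
(865063/360385): 865063 mod 360385 = 144293, so (865063/360385) = (144293/360385)
flip (144293/360385) -> (360385/144293): both odd, 144293 mod 4 = 1, 360385 mod 4 = 1, so the flip contributes +1; sign now +1
(360385/144293): 360385 mod 144293 = 71799, so (360385/144293) = (71799/144293)
flip (71799/144293) -> (144293/71799): both odd, 71799 mod 4 = 3, 144293 mod 4 = 1, so the flip contributes +1; sign now +1
(144293/71799): 144293 mod 71799 = 695, so (144293/71799) = (695/71799)
flip (695/71799) -> (71799/695): both odd, 695 mod 4 = 3, 71799 mod 4 = 3, so the flip contributes -1; sign now -1
(71799/695): 71799 mod 695 = 214, so (71799/695) = (214/695)
factor out 2^1: 214 = 2^1·107; with 695 mod 8 = 7, (2/695) = +1; sign now -1; continue with (107/695)
flip (107/695) -> (695/107): both odd, 107 mod 4 = 3, 695 mod 4 = 3, so the flip contributes -1; sign now +1
(695/107): 695 mod 107 = 53, so (695/107) = (53/107)
flip (53/107) -> (107/53): both odd, 53 mod 4 = 1, 107 mod 4 = 3, so the flip contributes +1; sign now +1
(107/53): 107 mod 53 = 1, so (107/53) = (1/53)
reached (1/53) = 1, so the symbol is +1

1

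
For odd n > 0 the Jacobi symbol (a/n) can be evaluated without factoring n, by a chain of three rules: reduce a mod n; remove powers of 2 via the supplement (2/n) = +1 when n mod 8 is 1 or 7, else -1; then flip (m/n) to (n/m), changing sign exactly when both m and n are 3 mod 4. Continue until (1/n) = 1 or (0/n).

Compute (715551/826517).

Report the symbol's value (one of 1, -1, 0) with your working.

1

reciprocity: (715551/826517) = +1·(826517/715551) since 715551 mod 4 = 3, 826517 mod 4 = 1; sign now +1
(826517/715551) = (110966/715551)   [reduce mod 715551]
110966 = 2^1·55483; (2/715551) = +1 since 715551 mod 8 = 7, so (110966/715551) = (+1)^1·(55483/715551); sign now +1
reciprocity: (55483/715551) = -1·(715551/55483) since 55483 mod 4 = 3, 715551 mod 4 = 3; sign now -1
(715551/55483) = (49755/55483)   [reduce mod 55483]
reciprocity: (49755/55483) = -1·(55483/49755) since 49755 mod 4 = 3, 55483 mod 4 = 3; sign now +1
(55483/49755) = (5728/49755)   [reduce mod 49755]
5728 = 2^5·179; (2/49755) = -1 since 49755 mod 8 = 3, so (5728/49755) = (-1)^5·(179/49755); sign now -1
reciprocity: (179/49755) = -1·(49755/179) since 179 mod 4 = 3, 49755 mod 4 = 3; sign now +1
(49755/179) = (172/179)   [reduce mod 179]
172 = 2^2·43; (2/179) = -1 since 179 mod 8 = 3, so (172/179) = (-1)^2·(43/179); sign now +1
reciprocity: (43/179) = -1·(179/43) since 43 mod 4 = 3, 179 mod 4 = 3; sign now -1
(179/43) = (7/43)   [reduce mod 43]
reciprocity: (7/43) = -1·(43/7) since 7 mod 4 = 3, 43 mod 4 = 3; sign now +1
(43/7) = (1/7)   [reduce mod 7]
(1/7) = 1; final value = sign = +1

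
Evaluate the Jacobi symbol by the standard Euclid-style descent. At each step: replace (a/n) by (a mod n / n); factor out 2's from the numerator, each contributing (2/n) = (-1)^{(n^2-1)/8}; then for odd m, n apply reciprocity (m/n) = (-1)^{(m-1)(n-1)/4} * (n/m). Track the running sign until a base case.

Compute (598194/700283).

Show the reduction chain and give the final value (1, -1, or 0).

factor out 2^1: 598194 = 2^1·299097; with 700283 mod 8 = 3, (2/700283) = -1; sign now -1; continue with (299097/700283)
flip (299097/700283) -> (700283/299097): both odd, 299097 mod 4 = 1, 700283 mod 4 = 3, so the flip contributes +1; sign now -1
(700283/299097): 700283 mod 299097 = 102089, so (700283/299097) = (102089/299097)
flip (102089/299097) -> (299097/102089): both odd, 102089 mod 4 = 1, 299097 mod 4 = 1, so the flip contributes +1; sign now -1
(299097/102089): 299097 mod 102089 = 94919, so (299097/102089) = (94919/102089)
flip (94919/102089) -> (102089/94919): both odd, 94919 mod 4 = 3, 102089 mod 4 = 1, so the flip contributes +1; sign now -1
(102089/94919): 102089 mod 94919 = 7170, so (102089/94919) = (7170/94919)
factor out 2^1: 7170 = 2^1·3585; with 94919 mod 8 = 7, (2/94919) = +1; sign now -1; continue with (3585/94919)
flip (3585/94919) -> (94919/3585): both odd, 3585 mod 4 = 1, 94919 mod 4 = 3, so the flip contributes +1; sign now -1
(94919/3585): 94919 mod 3585 = 1709, so (94919/3585) = (1709/3585)
flip (1709/3585) -> (3585/1709): both odd, 1709 mod 4 = 1, 3585 mod 4 = 1, so the flip contributes +1; sign now -1
(3585/1709): 3585 mod 1709 = 167, so (3585/1709) = (167/1709)
flip (167/1709) -> (1709/167): both odd, 167 mod 4 = 3, 1709 mod 4 = 1, so the flip contributes +1; sign now -1
(1709/167): 1709 mod 167 = 39, so (1709/167) = (39/167)
flip (39/167) -> (167/39): both odd, 39 mod 4 = 3, 167 mod 4 = 3, so the flip contributes -1; sign now +1
(167/39): 167 mod 39 = 11, so (167/39) = (11/39)
flip (11/39) -> (39/11): both odd, 11 mod 4 = 3, 39 mod 4 = 3, so the flip contributes -1; sign now -1
(39/11): 39 mod 11 = 6, so (39/11) = (6/11)
factor out 2^1: 6 = 2^1·3; with 11 mod 8 = 3, (2/11) = -1; sign now +1; continue with (3/11)
flip (3/11) -> (11/3): both odd, 3 mod 4 = 3, 11 mod 4 = 3, so the flip contributes -1; sign now -1
(11/3): 11 mod 3 = 2, so (11/3) = (2/3)
factor out 2^1: 2 = 2^1·1; with 3 mod 8 = 3, (2/3) = -1; sign now +1; continue with (1/3)
reached (1/3) = 1, so the symbol is +1

1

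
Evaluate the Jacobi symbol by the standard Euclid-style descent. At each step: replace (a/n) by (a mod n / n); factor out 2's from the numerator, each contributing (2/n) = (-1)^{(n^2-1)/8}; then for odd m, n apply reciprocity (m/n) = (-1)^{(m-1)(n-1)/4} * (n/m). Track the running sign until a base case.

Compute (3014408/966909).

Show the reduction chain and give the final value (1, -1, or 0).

-1

(3014408/966909): 3014408 mod 966909 = 113681, so (3014408/966909) = (113681/966909)
flip (113681/966909) -> (966909/113681): both odd, 113681 mod 4 = 1, 966909 mod 4 = 1, so the flip contributes +1; sign now +1
(966909/113681): 966909 mod 113681 = 57461, so (966909/113681) = (57461/113681)
flip (57461/113681) -> (113681/57461): both odd, 57461 mod 4 = 1, 113681 mod 4 = 1, so the flip contributes +1; sign now +1
(113681/57461): 113681 mod 57461 = 56220, so (113681/57461) = (56220/57461)
factor out 2^2: 56220 = 2^2·14055; with 57461 mod 8 = 5, (2/57461) = -1; sign now +1; continue with (14055/57461)
flip (14055/57461) -> (57461/14055): both odd, 14055 mod 4 = 3, 57461 mod 4 = 1, so the flip contributes +1; sign now +1
(57461/14055): 57461 mod 14055 = 1241, so (57461/14055) = (1241/14055)
flip (1241/14055) -> (14055/1241): both odd, 1241 mod 4 = 1, 14055 mod 4 = 3, so the flip contributes +1; sign now +1
(14055/1241): 14055 mod 1241 = 404, so (14055/1241) = (404/1241)
factor out 2^2: 404 = 2^2·101; with 1241 mod 8 = 1, (2/1241) = +1; sign now +1; continue with (101/1241)
flip (101/1241) -> (1241/101): both odd, 101 mod 4 = 1, 1241 mod 4 = 1, so the flip contributes +1; sign now +1
(1241/101): 1241 mod 101 = 29, so (1241/101) = (29/101)
flip (29/101) -> (101/29): both odd, 29 mod 4 = 1, 101 mod 4 = 1, so the flip contributes +1; sign now +1
(101/29): 101 mod 29 = 14, so (101/29) = (14/29)
factor out 2^1: 14 = 2^1·7; with 29 mod 8 = 5, (2/29) = -1; sign now -1; continue with (7/29)
flip (7/29) -> (29/7): both odd, 7 mod 4 = 3, 29 mod 4 = 1, so the flip contributes +1; sign now -1
(29/7): 29 mod 7 = 1, so (29/7) = (1/7)
reached (1/7) = 1, so the symbol is -1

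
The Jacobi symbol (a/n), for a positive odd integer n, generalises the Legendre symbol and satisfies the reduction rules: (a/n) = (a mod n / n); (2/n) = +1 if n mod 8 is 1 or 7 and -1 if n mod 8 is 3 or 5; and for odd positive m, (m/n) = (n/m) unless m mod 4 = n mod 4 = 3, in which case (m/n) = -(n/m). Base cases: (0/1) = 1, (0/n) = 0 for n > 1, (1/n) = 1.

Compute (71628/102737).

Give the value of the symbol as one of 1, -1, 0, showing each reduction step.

-1

factor out 2^2: 71628 = 2^2·17907; with 102737 mod 8 = 1, (2/102737) = +1; sign now +1; continue with (17907/102737)
flip (17907/102737) -> (102737/17907): both odd, 17907 mod 4 = 3, 102737 mod 4 = 1, so the flip contributes +1; sign now +1
(102737/17907): 102737 mod 17907 = 13202, so (102737/17907) = (13202/17907)
factor out 2^1: 13202 = 2^1·6601; with 17907 mod 8 = 3, (2/17907) = -1; sign now -1; continue with (6601/17907)
flip (6601/17907) -> (17907/6601): both odd, 6601 mod 4 = 1, 17907 mod 4 = 3, so the flip contributes +1; sign now -1
(17907/6601): 17907 mod 6601 = 4705, so (17907/6601) = (4705/6601)
flip (4705/6601) -> (6601/4705): both odd, 4705 mod 4 = 1, 6601 mod 4 = 1, so the flip contributes +1; sign now -1
(6601/4705): 6601 mod 4705 = 1896, so (6601/4705) = (1896/4705)
factor out 2^3: 1896 = 2^3·237; with 4705 mod 8 = 1, (2/4705) = +1; sign now -1; continue with (237/4705)
flip (237/4705) -> (4705/237): both odd, 237 mod 4 = 1, 4705 mod 4 = 1, so the flip contributes +1; sign now -1
(4705/237): 4705 mod 237 = 202, so (4705/237) = (202/237)
factor out 2^1: 202 = 2^1·101; with 237 mod 8 = 5, (2/237) = -1; sign now +1; continue with (101/237)
flip (101/237) -> (237/101): both odd, 101 mod 4 = 1, 237 mod 4 = 1, so the flip contributes +1; sign now +1
(237/101): 237 mod 101 = 35, so (237/101) = (35/101)
flip (35/101) -> (101/35): both odd, 35 mod 4 = 3, 101 mod 4 = 1, so the flip contributes +1; sign now +1
(101/35): 101 mod 35 = 31, so (101/35) = (31/35)
flip (31/35) -> (35/31): both odd, 31 mod 4 = 3, 35 mod 4 = 3, so the flip contributes -1; sign now -1
(35/31): 35 mod 31 = 4, so (35/31) = (4/31)
factor out 2^2: 4 = 2^2·1; with 31 mod 8 = 7, (2/31) = +1; sign now -1; continue with (1/31)
reached (1/31) = 1, so the symbol is -1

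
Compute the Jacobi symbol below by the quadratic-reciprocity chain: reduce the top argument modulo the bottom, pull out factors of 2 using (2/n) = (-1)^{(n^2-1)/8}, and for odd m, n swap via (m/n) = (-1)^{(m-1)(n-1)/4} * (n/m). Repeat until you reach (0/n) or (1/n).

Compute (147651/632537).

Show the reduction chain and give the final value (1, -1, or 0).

1

reciprocity: (147651/632537) = +1·(632537/147651) since 147651 mod 4 = 3, 632537 mod 4 = 1; sign now +1
(632537/147651) = (41933/147651)   [reduce mod 147651]
reciprocity: (41933/147651) = +1·(147651/41933) since 41933 mod 4 = 1, 147651 mod 4 = 3; sign now +1
(147651/41933) = (21852/41933)   [reduce mod 41933]
21852 = 2^2·5463; (2/41933) = -1 since 41933 mod 8 = 5, so (21852/41933) = (-1)^2·(5463/41933); sign now +1
reciprocity: (5463/41933) = +1·(41933/5463) since 5463 mod 4 = 3, 41933 mod 4 = 1; sign now +1
(41933/5463) = (3692/5463)   [reduce mod 5463]
3692 = 2^2·923; (2/5463) = +1 since 5463 mod 8 = 7, so (3692/5463) = (+1)^2·(923/5463); sign now +1
reciprocity: (923/5463) = -1·(5463/923) since 923 mod 4 = 3, 5463 mod 4 = 3; sign now -1
(5463/923) = (848/923)   [reduce mod 923]
848 = 2^4·53; (2/923) = -1 since 923 mod 8 = 3, so (848/923) = (-1)^4·(53/923); sign now -1
reciprocity: (53/923) = +1·(923/53) since 53 mod 4 = 1, 923 mod 4 = 3; sign now -1
(923/53) = (22/53)   [reduce mod 53]
22 = 2^1·11; (2/53) = -1 since 53 mod 8 = 5, so (22/53) = (-1)^1·(11/53); sign now +1
reciprocity: (11/53) = +1·(53/11) since 11 mod 4 = 3, 53 mod 4 = 1; sign now +1
(53/11) = (9/11)   [reduce mod 11]
reciprocity: (9/11) = +1·(11/9) since 9 mod 4 = 1, 11 mod 4 = 3; sign now +1
(11/9) = (2/9)   [reduce mod 9]
2 = 2^1·1; (2/9) = +1 since 9 mod 8 = 1, so (2/9) = (+1)^1·(1/9); sign now +1
(1/9) = 1; final value = sign = +1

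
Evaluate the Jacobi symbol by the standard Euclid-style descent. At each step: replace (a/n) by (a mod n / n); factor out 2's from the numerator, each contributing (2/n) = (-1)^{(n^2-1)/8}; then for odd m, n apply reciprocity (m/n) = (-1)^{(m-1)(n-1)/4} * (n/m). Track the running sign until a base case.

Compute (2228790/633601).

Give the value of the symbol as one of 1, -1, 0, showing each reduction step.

1

(2228790/633601) = (327987/633601)   [reduce mod 633601]
reciprocity: (327987/633601) = +1·(633601/327987) since 327987 mod 4 = 3, 633601 mod 4 = 1; sign now +1
(633601/327987) = (305614/327987)   [reduce mod 327987]
305614 = 2^1·152807; (2/327987) = -1 since 327987 mod 8 = 3, so (305614/327987) = (-1)^1·(152807/327987); sign now -1
reciprocity: (152807/327987) = -1·(327987/152807) since 152807 mod 4 = 3, 327987 mod 4 = 3; sign now +1
(327987/152807) = (22373/152807)   [reduce mod 152807]
reciprocity: (22373/152807) = +1·(152807/22373) since 22373 mod 4 = 1, 152807 mod 4 = 3; sign now +1
(152807/22373) = (18569/22373)   [reduce mod 22373]
reciprocity: (18569/22373) = +1·(22373/18569) since 18569 mod 4 = 1, 22373 mod 4 = 1; sign now +1
(22373/18569) = (3804/18569)   [reduce mod 18569]
3804 = 2^2·951; (2/18569) = +1 since 18569 mod 8 = 1, so (3804/18569) = (+1)^2·(951/18569); sign now +1
reciprocity: (951/18569) = +1·(18569/951) since 951 mod 4 = 3, 18569 mod 4 = 1; sign now +1
(18569/951) = (500/951)   [reduce mod 951]
500 = 2^2·125; (2/951) = +1 since 951 mod 8 = 7, so (500/951) = (+1)^2·(125/951); sign now +1
reciprocity: (125/951) = +1·(951/125) since 125 mod 4 = 1, 951 mod 4 = 3; sign now +1
(951/125) = (76/125)   [reduce mod 125]
76 = 2^2·19; (2/125) = -1 since 125 mod 8 = 5, so (76/125) = (-1)^2·(19/125); sign now +1
reciprocity: (19/125) = +1·(125/19) since 19 mod 4 = 3, 125 mod 4 = 1; sign now +1
(125/19) = (11/19)   [reduce mod 19]
reciprocity: (11/19) = -1·(19/11) since 11 mod 4 = 3, 19 mod 4 = 3; sign now -1
(19/11) = (8/11)   [reduce mod 11]
8 = 2^3·1; (2/11) = -1 since 11 mod 8 = 3, so (8/11) = (-1)^3·(1/11); sign now +1
(1/11) = 1; final value = sign = +1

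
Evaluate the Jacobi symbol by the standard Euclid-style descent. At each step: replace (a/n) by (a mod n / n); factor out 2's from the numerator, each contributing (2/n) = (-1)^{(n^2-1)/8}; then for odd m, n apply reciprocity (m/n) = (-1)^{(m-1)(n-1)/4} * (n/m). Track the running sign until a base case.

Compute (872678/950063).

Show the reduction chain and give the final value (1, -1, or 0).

872678 = 2^1·436339; (2/950063) = +1 since 950063 mod 8 = 7, so (872678/950063) = (+1)^1·(436339/950063); sign now +1
reciprocity: (436339/950063) = -1·(950063/436339) since 436339 mod 4 = 3, 950063 mod 4 = 3; sign now -1
(950063/436339) = (77385/436339)   [reduce mod 436339]
reciprocity: (77385/436339) = +1·(436339/77385) since 77385 mod 4 = 1, 436339 mod 4 = 3; sign now -1
(436339/77385) = (49414/77385)   [reduce mod 77385]
49414 = 2^1·24707; (2/77385) = +1 since 77385 mod 8 = 1, so (49414/77385) = (+1)^1·(24707/77385); sign now -1
reciprocity: (24707/77385) = +1·(77385/24707) since 24707 mod 4 = 3, 77385 mod 4 = 1; sign now -1
(77385/24707) = (3264/24707)   [reduce mod 24707]
3264 = 2^6·51; (2/24707) = -1 since 24707 mod 8 = 3, so (3264/24707) = (-1)^6·(51/24707); sign now -1
reciprocity: (51/24707) = -1·(24707/51) since 51 mod 4 = 3, 24707 mod 4 = 3; sign now +1
(24707/51) = (23/51)   [reduce mod 51]
reciprocity: (23/51) = -1·(51/23) since 23 mod 4 = 3, 51 mod 4 = 3; sign now -1
(51/23) = (5/23)   [reduce mod 23]
reciprocity: (5/23) = +1·(23/5) since 5 mod 4 = 1, 23 mod 4 = 3; sign now -1
(23/5) = (3/5)   [reduce mod 5]
reciprocity: (3/5) = +1·(5/3) since 3 mod 4 = 3, 5 mod 4 = 1; sign now -1
(5/3) = (2/3)   [reduce mod 3]
2 = 2^1·1; (2/3) = -1 since 3 mod 8 = 3, so (2/3) = (-1)^1·(1/3); sign now +1
(1/3) = 1; final value = sign = +1

1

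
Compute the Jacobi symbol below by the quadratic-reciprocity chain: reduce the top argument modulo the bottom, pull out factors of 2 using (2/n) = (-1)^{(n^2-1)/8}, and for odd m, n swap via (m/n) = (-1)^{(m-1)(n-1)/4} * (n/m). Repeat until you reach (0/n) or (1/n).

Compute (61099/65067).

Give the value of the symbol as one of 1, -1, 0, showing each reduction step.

reciprocity: (61099/65067) = -1·(65067/61099) since 61099 mod 4 = 3, 65067 mod 4 = 3; sign now -1
(65067/61099) = (3968/61099)   [reduce mod 61099]
3968 = 2^7·31; (2/61099) = -1 since 61099 mod 8 = 3, so (3968/61099) = (-1)^7·(31/61099); sign now +1
reciprocity: (31/61099) = -1·(61099/31) since 31 mod 4 = 3, 61099 mod 4 = 3; sign now -1
(61099/31) = (29/31)   [reduce mod 31]
reciprocity: (29/31) = +1·(31/29) since 29 mod 4 = 1, 31 mod 4 = 3; sign now -1
(31/29) = (2/29)   [reduce mod 29]
2 = 2^1·1; (2/29) = -1 since 29 mod 8 = 5, so (2/29) = (-1)^1·(1/29); sign now +1
(1/29) = 1; final value = sign = +1

1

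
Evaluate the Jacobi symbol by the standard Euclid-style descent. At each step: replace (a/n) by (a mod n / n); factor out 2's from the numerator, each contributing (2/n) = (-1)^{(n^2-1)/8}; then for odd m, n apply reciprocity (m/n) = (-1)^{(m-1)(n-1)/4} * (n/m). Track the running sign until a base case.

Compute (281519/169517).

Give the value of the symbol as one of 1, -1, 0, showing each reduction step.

-1

(281519/169517): 281519 mod 169517 = 112002, so (281519/169517) = (112002/169517)
factor out 2^1: 112002 = 2^1·56001; with 169517 mod 8 = 5, (2/169517) = -1; sign now -1; continue with (56001/169517)
flip (56001/169517) -> (169517/56001): both odd, 56001 mod 4 = 1, 169517 mod 4 = 1, so the flip contributes +1; sign now -1
(169517/56001): 169517 mod 56001 = 1514, so (169517/56001) = (1514/56001)
factor out 2^1: 1514 = 2^1·757; with 56001 mod 8 = 1, (2/56001) = +1; sign now -1; continue with (757/56001)
flip (757/56001) -> (56001/757): both odd, 757 mod 4 = 1, 56001 mod 4 = 1, so the flip contributes +1; sign now -1
(56001/757): 56001 mod 757 = 740, so (56001/757) = (740/757)
factor out 2^2: 740 = 2^2·185; with 757 mod 8 = 5, (2/757) = -1; sign now -1; continue with (185/757)
flip (185/757) -> (757/185): both odd, 185 mod 4 = 1, 757 mod 4 = 1, so the flip contributes +1; sign now -1
(757/185): 757 mod 185 = 17, so (757/185) = (17/185)
flip (17/185) -> (185/17): both odd, 17 mod 4 = 1, 185 mod 4 = 1, so the flip contributes +1; sign now -1
(185/17): 185 mod 17 = 15, so (185/17) = (15/17)
flip (15/17) -> (17/15): both odd, 15 mod 4 = 3, 17 mod 4 = 1, so the flip contributes +1; sign now -1
(17/15): 17 mod 15 = 2, so (17/15) = (2/15)
factor out 2^1: 2 = 2^1·1; with 15 mod 8 = 7, (2/15) = +1; sign now -1; continue with (1/15)
reached (1/15) = 1, so the symbol is -1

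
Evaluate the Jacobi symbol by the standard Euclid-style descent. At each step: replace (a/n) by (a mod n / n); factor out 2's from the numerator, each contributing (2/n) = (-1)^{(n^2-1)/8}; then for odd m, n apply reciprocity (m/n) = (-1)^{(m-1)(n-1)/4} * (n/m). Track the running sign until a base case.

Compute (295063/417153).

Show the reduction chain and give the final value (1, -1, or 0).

flip (295063/417153) -> (417153/295063): both odd, 295063 mod 4 = 3, 417153 mod 4 = 1, so the flip contributes +1; sign now +1
(417153/295063): 417153 mod 295063 = 122090, so (417153/295063) = (122090/295063)
factor out 2^1: 122090 = 2^1·61045; with 295063 mod 8 = 7, (2/295063) = +1; sign now +1; continue with (61045/295063)
flip (61045/295063) -> (295063/61045): both odd, 61045 mod 4 = 1, 295063 mod 4 = 3, so the flip contributes +1; sign now +1
(295063/61045): 295063 mod 61045 = 50883, so (295063/61045) = (50883/61045)
flip (50883/61045) -> (61045/50883): both odd, 50883 mod 4 = 3, 61045 mod 4 = 1, so the flip contributes +1; sign now +1
(61045/50883): 61045 mod 50883 = 10162, so (61045/50883) = (10162/50883)
factor out 2^1: 10162 = 2^1·5081; with 50883 mod 8 = 3, (2/50883) = -1; sign now -1; continue with (5081/50883)
flip (5081/50883) -> (50883/5081): both odd, 5081 mod 4 = 1, 50883 mod 4 = 3, so the flip contributes +1; sign now -1
(50883/5081): 50883 mod 5081 = 73, so (50883/5081) = (73/5081)
flip (73/5081) -> (5081/73): both odd, 73 mod 4 = 1, 5081 mod 4 = 1, so the flip contributes +1; sign now -1
(5081/73): 5081 mod 73 = 44, so (5081/73) = (44/73)
factor out 2^2: 44 = 2^2·11; with 73 mod 8 = 1, (2/73) = +1; sign now -1; continue with (11/73)
flip (11/73) -> (73/11): both odd, 11 mod 4 = 3, 73 mod 4 = 1, so the flip contributes +1; sign now -1
(73/11): 73 mod 11 = 7, so (73/11) = (7/11)
flip (7/11) -> (11/7): both odd, 7 mod 4 = 3, 11 mod 4 = 3, so the flip contributes -1; sign now +1
(11/7): 11 mod 7 = 4, so (11/7) = (4/7)
factor out 2^2: 4 = 2^2·1; with 7 mod 8 = 7, (2/7) = +1; sign now +1; continue with (1/7)
reached (1/7) = 1, so the symbol is +1

1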